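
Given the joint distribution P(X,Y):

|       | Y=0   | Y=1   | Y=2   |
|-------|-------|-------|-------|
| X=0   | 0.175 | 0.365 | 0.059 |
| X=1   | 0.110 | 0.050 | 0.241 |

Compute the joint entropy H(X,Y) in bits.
2.2728 bits

H(X,Y) = -Σ_{x,y} P(x,y) log₂ P(x,y). Per-cell terms -P(x,y)·log₂P(x,y):
  X=0: 0.4401, 0.5307, 0.2409
  X=1: 0.3503, 0.2161, 0.4947
Sum of the 6 terms: H(X,Y) = 2.2728 bits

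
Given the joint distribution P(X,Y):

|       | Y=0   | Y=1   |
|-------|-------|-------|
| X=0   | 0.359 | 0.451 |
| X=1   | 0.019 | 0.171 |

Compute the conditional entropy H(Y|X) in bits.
0.8916 bits

H(Y|X) = H(X,Y) - H(X)

H(X,Y) = -Σ_{x,y} P(x,y) log₂ P(x,y). Per-cell terms -P(x,y)·log₂P(x,y):
  X=0: 0.530582, 0.518109
  X=1: 0.108639, 0.435696
Sum of the 4 terms: H(X,Y) = 1.59303 bits

Marginal of X (row sums):
  P(X=0) = 0.359 + 0.451 = 0.810
  P(X=1) = 0.019 + 0.171 = 0.190
H(X) = -[0.810·log₂(0.810) + 0.190·log₂(0.190)]
  = 0.246245 + 0.455226 = 0.70147 bits

H(Y|X) = H(X,Y) - H(X) = 1.59303 - 0.70147 = 0.8916 bits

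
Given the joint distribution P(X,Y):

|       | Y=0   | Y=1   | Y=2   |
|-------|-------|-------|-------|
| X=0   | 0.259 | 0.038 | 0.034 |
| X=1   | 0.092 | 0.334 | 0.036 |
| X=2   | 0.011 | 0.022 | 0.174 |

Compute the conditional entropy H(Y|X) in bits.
0.9863 bits

H(Y|X) = H(X,Y) - H(X)

H(X,Y) = -Σ_{x,y} P(x,y) log₂ P(x,y). Per-cell terms -P(x,y)·log₂P(x,y):
  X=0: 0.504785, 0.179279, 0.165863
  X=1: 0.316684, 0.528415, 0.172651
  X=2: 0.071570, 0.121140, 0.438974
Sum of the 9 terms: H(X,Y) = 2.49936 bits

Marginal of X (row sums):
  P(X=0) = 0.259 + 0.038 + 0.034 = 0.331
  P(X=1) = 0.092 + 0.334 + 0.036 = 0.462
  P(X=2) = 0.011 + 0.022 + 0.174 = 0.207
H(X) = -[0.331·log₂(0.331) + 0.462·log₂(0.462) + 0.207·log₂(0.207)]
  = 0.527977 + 0.514684 + 0.470366 = 1.51303 bits

H(Y|X) = H(X,Y) - H(X) = 2.49936 - 1.51303 = 0.9863 bits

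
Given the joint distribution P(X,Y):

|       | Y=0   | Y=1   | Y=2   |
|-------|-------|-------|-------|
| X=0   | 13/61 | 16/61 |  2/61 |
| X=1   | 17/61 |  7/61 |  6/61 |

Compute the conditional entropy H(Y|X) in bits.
1.3448 bits

H(Y|X) = H(X,Y) - H(X)

H(X,Y) = -Σ_{x,y} P(x,y) log₂ P(x,y). Per-cell terms -P(x,y)·log₂P(x,y):
  X=0: 0.4753, 0.5064, 0.1617
  X=1: 0.5137, 0.3584, 0.3291
Sum of the 6 terms: H(X,Y) = 2.3446 bits

Marginal of X (row sums):
  P(X=0) = 13/61 + 16/61 + 2/61 = 31/61
  P(X=1) = 17/61 + 7/61 + 6/61 = 30/61
H(X) = -[(31/61)·log₂(31/61) + (30/61)·log₂(30/61)]
  = 0.4963 + 0.5035 = 0.9998 bits

H(Y|X) = H(X,Y) - H(X) = 2.3446 - 0.9998 = 1.3448 bits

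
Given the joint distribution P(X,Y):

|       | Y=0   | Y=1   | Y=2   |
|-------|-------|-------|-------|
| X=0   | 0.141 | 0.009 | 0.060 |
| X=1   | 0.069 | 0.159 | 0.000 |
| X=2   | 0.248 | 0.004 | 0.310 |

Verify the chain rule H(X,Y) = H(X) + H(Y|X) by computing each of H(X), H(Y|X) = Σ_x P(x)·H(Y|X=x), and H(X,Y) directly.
H(X) = 1.4263 bits, H(Y|X) = 1.0193 bits, H(X,Y) = 2.4457 bits

Marginal of X (row sums):
  P(X=0) = 0.141 + 0.009 + 0.060 = 0.210
  P(X=1) = 0.069 + 0.159 + 0.000 = 0.228
  P(X=2) = 0.248 + 0.004 + 0.310 = 0.562
H(X) = -[0.210·log₂(0.210) + 0.228·log₂(0.228) + 0.562·log₂(0.562)]
  = 0.47282 + 0.48630 + 0.46722 = 1.4263 bits

H(Y|X) = Σ_x P(x)·H(Y|X=x):
  X=0: P(X=0) = 0.210, P(Y|X=0) = (47/70, 3/70, 2/7) → H(Y|X=0) = 1.09701
  X=1: P(X=1) = 0.228, P(Y|X=1) = (23/76, 53/76, 0) → H(Y|X=1) = 0.88448
  X=2: P(X=2) = 0.562, P(Y|X=2) = (124/281, 2/281, 155/281) → H(Y|X=2) = 1.04503
H(Y|X) = 0.210·1.09701 + 0.228·0.88448 + 0.562·1.04503 = 1.0193 bits

H(X,Y) = -Σ_{x,y} P(x,y) log₂ P(x,y). Per-cell terms -P(x,y)·log₂P(x,y):
  X=0: 0.39850, 0.06116, 0.24353
  X=1: 0.26615, 0.42181, 0.00000
  X=2: 0.49887, 0.03186, 0.52379
  (cells with P = 0 contribute 0)
Sum of the 9 terms: H(X,Y) = 2.4457 bits

Chain rule check:
  H(X) + H(Y|X) = 1.4263 + 1.0193 = 2.4456 bits
  H(X,Y) = 2.4457 bits
✓ Chain rule verified (Δ = 0.0001 is 4-dp rounding noise: each of the three values was rounded independently).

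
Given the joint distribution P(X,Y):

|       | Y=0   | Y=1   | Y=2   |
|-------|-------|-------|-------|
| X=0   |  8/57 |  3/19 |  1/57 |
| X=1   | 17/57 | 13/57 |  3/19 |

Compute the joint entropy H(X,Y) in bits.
2.3478 bits

H(X,Y) = -Σ_{x,y} P(x,y) log₂ P(x,y). Per-cell terms -P(x,y)·log₂P(x,y):
  X=0: 0.3976, 0.4205, 0.1023
  X=1: 0.5206, 0.4863, 0.4205
Sum of the 6 terms: H(X,Y) = 2.3478 bits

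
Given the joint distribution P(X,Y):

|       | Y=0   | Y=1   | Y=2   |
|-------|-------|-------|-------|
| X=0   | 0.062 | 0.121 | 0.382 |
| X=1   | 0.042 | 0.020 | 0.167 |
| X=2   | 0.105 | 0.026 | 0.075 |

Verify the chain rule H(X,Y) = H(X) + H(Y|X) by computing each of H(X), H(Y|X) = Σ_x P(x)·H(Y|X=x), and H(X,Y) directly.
H(X) = 1.4219 bits, H(Y|X) = 1.2206 bits, H(X,Y) = 2.6425 bits

Marginal of X (row sums):
  P(X=0) = 0.062 + 0.121 + 0.382 = 0.565
  P(X=1) = 0.042 + 0.020 + 0.167 = 0.229
  P(X=2) = 0.105 + 0.026 + 0.075 = 0.206
H(X) = -[0.565·log₂(0.565) + 0.229·log₂(0.229) + 0.206·log₂(0.206)]
  = 0.46538 + 0.48699 + 0.46953 = 1.4219 bits

H(Y|X) = Σ_x P(x)·H(Y|X=x):
  X=0: P(X=0) = 0.565, P(Y|X=0) = (62/565, 121/565, 382/565) → H(Y|X=0) = 1.20773
  X=1: P(X=1) = 0.229, P(Y|X=1) = (42/229, 20/229, 167/229) → H(Y|X=1) = 1.08814
  X=2: P(X=2) = 0.206, P(Y|X=2) = (105/206, 13/103, 75/206) → H(Y|X=2) = 1.40316
H(Y|X) = 0.565·1.20773 + 0.229·1.08814 + 0.206·1.40316 = 1.2206 bits

H(X,Y) = -Σ_{x,y} P(x,y) log₂ P(x,y). Per-cell terms -P(x,y)·log₂P(x,y):
  X=0: 0.24872, 0.36868, 0.53035
  X=1: 0.19209, 0.11288, 0.43121
  X=2: 0.34141, 0.13690, 0.28027
Sum of the 9 terms: H(X,Y) = 2.6425 bits

Chain rule check:
  H(X) + H(Y|X) = 1.4219 + 1.2206 = 2.6425 bits
  H(X,Y) = 2.6425 bits
✓ Chain rule verified.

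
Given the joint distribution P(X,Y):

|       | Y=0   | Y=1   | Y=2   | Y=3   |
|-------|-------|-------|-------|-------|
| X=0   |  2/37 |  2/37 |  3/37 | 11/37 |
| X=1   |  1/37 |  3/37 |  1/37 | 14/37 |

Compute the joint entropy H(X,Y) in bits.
2.3752 bits

H(X,Y) = -Σ_{x,y} P(x,y) log₂ P(x,y). Per-cell terms -P(x,y)·log₂P(x,y):
  X=0: 0.2275, 0.2275, 0.2939, 0.5203
  X=1: 0.1408, 0.2939, 0.1408, 0.5305
Sum of the 8 terms: H(X,Y) = 2.3752 bits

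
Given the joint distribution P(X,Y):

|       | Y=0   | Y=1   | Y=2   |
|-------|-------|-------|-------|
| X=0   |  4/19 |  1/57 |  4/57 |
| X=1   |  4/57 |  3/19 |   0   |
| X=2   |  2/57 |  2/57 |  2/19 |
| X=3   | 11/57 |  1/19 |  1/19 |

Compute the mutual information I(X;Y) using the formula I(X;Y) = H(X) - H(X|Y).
0.3370 bits

I(X;Y) = H(X) - H(X|Y)

Marginal of X (row sums):
  P(X=0) = 4/19 + 1/57 + 4/57 = 17/57
  P(X=1) = 4/57 + 3/19 + 0 = 13/57
  P(X=2) = 2/57 + 2/57 + 2/19 = 10/57
  P(X=3) = 11/57 + 1/19 + 1/19 = 17/57
H(X) = -[(17/57)·log₂(17/57) + (13/57)·log₂(13/57) + (10/57)·log₂(10/57) + (17/57)·log₂(17/57)]
  = 0.5206 + 0.4863 + 0.4405 + 0.5206 = 1.9680 bits

Marginal of Y (column sums):
  P(Y=0) = 4/19 + 4/57 + 2/57 + 11/57 = 29/57
  P(Y=1) = 1/57 + 3/19 + 2/57 + 1/19 = 5/19
  P(Y=2) = 4/57 + 0 + 2/19 + 1/19 = 13/57
H(X|Y) = Σ_y P(y)·H(X|Y=y):
  Y=0: P(Y=0) = 29/57, P(X|Y=0) = (12/29, 4/29, 2/29, 11/29) → H(X|Y=0) = 1.7175
  Y=1: P(Y=1) = 5/19, P(X|Y=1) = (1/15, 3/5, 2/15, 1/5) → H(X|Y=1) = 1.5546
  Y=2: P(Y=2) = 13/57, P(X|Y=2) = (4/13, 0, 6/13, 3/13) → H(X|Y=2) = 1.5262
H(X|Y) = (29/57)·1.7175 + (5/19)·1.5546 + (13/57)·1.5262 = 1.6310 bits

I(X;Y) = H(X) - H(X|Y) = 1.9680 - 1.6310 = 0.3370 bits

Cross-check via I(X;Y) = H(X) + H(Y) - H(X,Y): computing H(Y) from the column sums and H(X,Y) from the 12 cells in the same way gives H(Y) = 1.4892 bits and H(X,Y) = 3.1202 bits, so
I(X;Y) = 1.9680 + 1.4892 - 3.1202 = 0.3370 bits ✓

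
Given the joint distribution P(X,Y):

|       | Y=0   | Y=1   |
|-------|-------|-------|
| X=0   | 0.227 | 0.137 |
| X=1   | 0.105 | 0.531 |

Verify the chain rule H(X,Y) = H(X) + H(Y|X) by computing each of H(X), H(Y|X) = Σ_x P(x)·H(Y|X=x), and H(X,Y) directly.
H(X) = 0.9460 bits, H(Y|X) = 0.7589 bits, H(X,Y) = 1.7048 bits

Marginal of X (row sums):
  P(X=0) = 0.227 + 0.137 = 0.364
  P(X=1) = 0.105 + 0.531 = 0.636
H(X) = -[0.364·log₂(0.364) + 0.636·log₂(0.636)]
  = 0.53071 + 0.41525 = 0.9460 bits

H(Y|X) = Σ_x P(x)·H(Y|X=x):
  X=0: P(X=0) = 0.364, P(Y|X=0) = (227/364, 137/364) → H(Y|X=0) = 0.95544
  X=1: P(X=1) = 0.636, P(Y|X=1) = (35/212, 177/212) → H(Y|X=1) = 0.64636
H(Y|X) = 0.364·0.95544 + 0.636·0.64636 = 0.7589 bits

H(X,Y) = -Σ_{x,y} P(x,y) log₂ P(x,y). Per-cell terms -P(x,y)·log₂P(x,y):
  X=0: 0.48561, 0.39288
  X=1: 0.34141, 0.48492
Sum of the 4 terms: H(X,Y) = 1.7048 bits

Chain rule check:
  H(X) + H(Y|X) = 0.9460 + 0.7589 = 1.7049 bits
  H(X,Y) = 1.7048 bits
✓ Chain rule verified (Δ = 0.0001 is 4-dp rounding noise: each of the three values was rounded independently).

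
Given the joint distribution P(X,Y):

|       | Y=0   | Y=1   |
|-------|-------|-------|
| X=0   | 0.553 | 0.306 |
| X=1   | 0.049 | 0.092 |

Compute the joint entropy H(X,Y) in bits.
1.5253 bits

H(X,Y) = -Σ_{x,y} P(x,y) log₂ P(x,y). Per-cell terms -P(x,y)·log₂P(x,y):
  X=0: 0.4726, 0.5228
  X=1: 0.2132, 0.3167
Sum of the 4 terms: H(X,Y) = 1.5253 bits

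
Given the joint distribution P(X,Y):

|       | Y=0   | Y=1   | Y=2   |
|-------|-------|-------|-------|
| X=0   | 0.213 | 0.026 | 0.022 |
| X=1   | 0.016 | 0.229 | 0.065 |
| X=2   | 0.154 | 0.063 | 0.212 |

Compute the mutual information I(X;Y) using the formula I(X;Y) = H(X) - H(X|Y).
0.4167 bits

I(X;Y) = H(X) - H(X|Y)

Marginal of X (row sums):
  P(X=0) = 0.213 + 0.026 + 0.022 = 0.261
  P(X=1) = 0.016 + 0.229 + 0.065 = 0.310
  P(X=2) = 0.154 + 0.063 + 0.212 = 0.429
H(X) = -[0.261·log₂(0.261) + 0.310·log₂(0.310) + 0.429·log₂(0.429)]
  = 0.5058 + 0.5238 + 0.5238 = 1.5534 bits

Marginal of Y (column sums):
  P(Y=0) = 0.213 + 0.016 + 0.154 = 0.383
  P(Y=1) = 0.026 + 0.229 + 0.063 = 0.318
  P(Y=2) = 0.022 + 0.065 + 0.212 = 0.299
H(X|Y) = Σ_y P(y)·H(X|Y=y):
  Y=0: P(Y=0) = 0.383, P(X|Y=0) = (213/383, 16/383, 154/383) → H(X|Y=0) = 1.1907
  Y=1: P(Y=1) = 0.318, P(X|Y=1) = (13/159, 229/318, 21/106) → H(X|Y=1) = 1.0992
  Y=2: P(Y=2) = 0.299, P(X|Y=2) = (22/299, 5/23, 212/299) → H(X|Y=2) = 1.1073
H(X|Y) = 0.383·1.1907 + 0.318·1.0992 + 0.299·1.1073 = 1.1367 bits

I(X;Y) = H(X) - H(X|Y) = 1.5534 - 1.1367 = 0.4167 bits

Cross-check via I(X;Y) = H(X) + H(Y) - H(X,Y): computing H(Y) from the column sums and H(X,Y) from the 9 cells in the same way gives H(Y) = 1.5767 bits and H(X,Y) = 2.7134 bits, so
I(X;Y) = 1.5534 + 1.5767 - 2.7134 = 0.4167 bits ✓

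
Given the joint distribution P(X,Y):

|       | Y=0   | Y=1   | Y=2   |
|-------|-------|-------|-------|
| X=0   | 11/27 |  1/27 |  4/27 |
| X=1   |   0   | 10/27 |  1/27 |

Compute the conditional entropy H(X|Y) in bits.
0.3127 bits

H(X|Y) = H(X,Y) - H(Y)

H(X,Y) = -Σ_{x,y} P(x,y) log₂ P(x,y). Per-cell terms -P(x,y)·log₂P(x,y):
  X=0: 0.5278, 0.1761, 0.4081
  X=1: 0.0000, 0.5307, 0.1761
  (cells with P = 0 contribute 0)
Sum of the 6 terms: H(X,Y) = 1.8188 bits

Marginal of Y (column sums):
  P(Y=0) = 11/27 + 0 = 11/27
  P(Y=1) = 1/27 + 10/27 = 11/27
  P(Y=2) = 4/27 + 1/27 = 5/27
H(Y) = -[(11/27)·log₂(11/27) + (11/27)·log₂(11/27) + (5/27)·log₂(5/27)]
  = 0.5278 + 0.5278 + 0.4505 = 1.5061 bits

H(X|Y) = H(X,Y) - H(Y) = 1.8188 - 1.5061 = 0.3127 bits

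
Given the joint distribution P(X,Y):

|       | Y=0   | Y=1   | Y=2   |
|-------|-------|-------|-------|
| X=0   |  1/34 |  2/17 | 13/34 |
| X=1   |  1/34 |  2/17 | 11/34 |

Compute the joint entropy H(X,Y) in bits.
2.0828 bits

H(X,Y) = -Σ_{x,y} P(x,y) log₂ P(x,y). Per-cell terms -P(x,y)·log₂P(x,y):
  X=0: 0.14963, 0.36323, 0.53033
  X=1: 0.14963, 0.36323, 0.52672
Sum of the 6 terms: H(X,Y) = 2.0828 bits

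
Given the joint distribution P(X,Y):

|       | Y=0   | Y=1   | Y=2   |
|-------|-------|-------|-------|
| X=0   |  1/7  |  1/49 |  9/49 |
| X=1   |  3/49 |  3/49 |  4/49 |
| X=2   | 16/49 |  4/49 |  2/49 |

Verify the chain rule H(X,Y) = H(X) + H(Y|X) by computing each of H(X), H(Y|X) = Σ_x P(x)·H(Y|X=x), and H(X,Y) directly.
H(X) = 1.5165 bits, H(Y|X) = 1.2474 bits, H(X,Y) = 2.7639 bits

Marginal of X (row sums):
  P(X=0) = 1/7 + 1/49 + 9/49 = 17/49
  P(X=1) = 3/49 + 3/49 + 4/49 = 10/49
  P(X=2) = 16/49 + 4/49 + 2/49 = 22/49
H(X) = -[(17/49)·log₂(17/49) + (10/49)·log₂(10/49) + (22/49)·log₂(22/49)]
  = 0.52986 + 0.46791 + 0.51870 = 1.5165 bits

H(Y|X) = Σ_x P(x)·H(Y|X=x):
  X=0: P(X=0) = 17/49, P(Y|X=0) = (7/17, 1/17, 9/17) → H(Y|X=0) = 1.25330
  X=1: P(X=1) = 10/49, P(Y|X=1) = (3/10, 3/10, 2/5) → H(Y|X=1) = 1.57095
  X=2: P(X=2) = 22/49, P(Y|X=2) = (8/11, 2/11, 1/11) → H(Y|X=2) = 1.09580
H(Y|X) = (17/49)·1.25330 + (10/49)·1.57095 + (22/49)·1.09580 = 1.2474 bits

H(X,Y) = -Σ_{x,y} P(x,y) log₂ P(x,y). Per-cell terms -P(x,y)·log₂P(x,y):
  X=0: 0.40105, 0.11459, 0.44904
  X=1: 0.24672, 0.24672, 0.29508
  X=2: 0.52725, 0.29508, 0.18836
Sum of the 9 terms: H(X,Y) = 2.7639 bits

Chain rule check:
  H(X) + H(Y|X) = 1.5165 + 1.2474 = 2.7639 bits
  H(X,Y) = 2.7639 bits
✓ Chain rule verified.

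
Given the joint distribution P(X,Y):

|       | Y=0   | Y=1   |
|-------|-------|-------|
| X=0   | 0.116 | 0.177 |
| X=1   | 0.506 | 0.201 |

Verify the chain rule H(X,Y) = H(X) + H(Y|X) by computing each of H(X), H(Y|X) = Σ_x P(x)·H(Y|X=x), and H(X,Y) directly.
H(X) = 0.8726 bits, H(Y|X) = 0.8927 bits, H(X,Y) = 1.7652 bits

Marginal of X (row sums):
  P(X=0) = 0.116 + 0.177 = 0.293
  P(X=1) = 0.506 + 0.201 = 0.707
H(X) = -[0.293·log₂(0.293) + 0.707·log₂(0.707)]
  = 0.51891 + 0.35365 = 0.8726 bits

H(Y|X) = Σ_x P(x)·H(Y|X=x):
  X=0: P(X=0) = 0.293, P(Y|X=0) = (116/293, 177/293) → H(Y|X=0) = 0.96850
  X=1: P(X=1) = 0.707, P(Y|X=1) = (506/707, 201/707) → H(Y|X=1) = 0.86124
H(Y|X) = 0.293·0.96850 + 0.707·0.86124 = 0.8927 bits

H(X,Y) = -Σ_{x,y} P(x,y) log₂ P(x,y). Per-cell terms -P(x,y)·log₂P(x,y):
  X=0: 0.36051, 0.44218
  X=1: 0.49729, 0.46526
Sum of the 4 terms: H(X,Y) = 1.7652 bits

Chain rule check:
  H(X) + H(Y|X) = 0.8726 + 0.8927 = 1.7653 bits
  H(X,Y) = 1.7652 bits
✓ Chain rule verified (Δ = 0.0001 is 4-dp rounding noise: each of the three values was rounded independently).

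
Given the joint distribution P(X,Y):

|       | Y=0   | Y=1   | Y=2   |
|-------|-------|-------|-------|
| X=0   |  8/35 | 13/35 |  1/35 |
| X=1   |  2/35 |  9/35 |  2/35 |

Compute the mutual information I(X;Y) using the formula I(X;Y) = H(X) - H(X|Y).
0.0533 bits

I(X;Y) = H(X) - H(X|Y)

Marginal of X (row sums):
  P(X=0) = 8/35 + 13/35 + 1/35 = 22/35
  P(X=1) = 2/35 + 9/35 + 2/35 = 13/35
H(X) = -[(22/35)·log₂(22/35) + (13/35)·log₂(13/35)]
  = 0.42105 + 0.53071 = 0.9518 bits

Marginal of Y (column sums):
  P(Y=0) = 8/35 + 2/35 = 2/7
  P(Y=1) = 13/35 + 9/35 = 22/35
  P(Y=2) = 1/35 + 2/35 = 3/35
H(X|Y) = Σ_y P(y)·H(X|Y=y):
  Y=0: P(Y=0) = 2/7, P(X|Y=0) = (4/5, 1/5) → H(X|Y=0) = 0.72193
  Y=1: P(Y=1) = 22/35, P(X|Y=1) = (13/22, 9/22) → H(X|Y=1) = 0.97602
  Y=2: P(Y=2) = 3/35, P(X|Y=2) = (1/3, 2/3) → H(X|Y=2) = 0.91830
H(X|Y) = (2/7)·0.72193 + (22/35)·0.97602 + (3/35)·0.91830 = 0.8985 bits

I(X;Y) = H(X) - H(X|Y) = 0.9518 - 0.8985 = 0.0533 bits

Cross-check via I(X;Y) = H(X) + H(Y) - H(X,Y): computing H(Y) from the column sums and H(X,Y) from the 6 cells in the same way gives H(Y) = 1.2412 bits and H(X,Y) = 2.1397 bits, so
I(X;Y) = 0.9518 + 1.2412 - 2.1397 = 0.0533 bits ✓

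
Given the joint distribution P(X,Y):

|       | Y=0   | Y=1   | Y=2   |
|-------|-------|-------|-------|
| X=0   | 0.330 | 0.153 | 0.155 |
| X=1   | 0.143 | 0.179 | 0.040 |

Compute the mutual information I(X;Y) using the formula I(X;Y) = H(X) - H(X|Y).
0.0529 bits

I(X;Y) = H(X) - H(X|Y)

Marginal of X (row sums):
  P(X=0) = 0.330 + 0.153 + 0.155 = 0.638
  P(X=1) = 0.143 + 0.179 + 0.040 = 0.362
H(X) = -[0.638·log₂(0.638) + 0.362·log₂(0.362)]
  = 0.41366 + 0.53067 = 0.94433 bits

Marginal of Y (column sums):
  P(Y=0) = 0.330 + 0.143 = 0.473
  P(Y=1) = 0.153 + 0.179 = 0.332
  P(Y=2) = 0.155 + 0.040 = 0.195
H(X|Y) = Σ_y P(y)·H(X|Y=y):
  Y=0: P(Y=0) = 0.473, P(X|Y=0) = (30/43, 13/43) → H(X|Y=0) = 0.88412
  Y=1: P(Y=1) = 0.332, P(X|Y=1) = (153/332, 179/332) → H(X|Y=1) = 0.99557
  Y=2: P(Y=2) = 0.195, P(X|Y=2) = (31/39, 8/39) → H(X|Y=2) = 0.73207
H(X|Y) = 0.473·0.88412 + 0.332·0.99557 + 0.195·0.73207 = 0.89147 bits

I(X;Y) = H(X) - H(X|Y) = 0.94433 - 0.89147 = 0.0529 bits

Cross-check via I(X;Y) = H(X) + H(Y) - H(X,Y): computing H(Y) from the column sums and H(X,Y) from the 6 cells in the same way gives H(Y) = 1.49891 bits and H(X,Y) = 2.39038 bits, so
I(X;Y) = 0.94433 + 1.49891 - 2.39038 = 0.0529 bits ✓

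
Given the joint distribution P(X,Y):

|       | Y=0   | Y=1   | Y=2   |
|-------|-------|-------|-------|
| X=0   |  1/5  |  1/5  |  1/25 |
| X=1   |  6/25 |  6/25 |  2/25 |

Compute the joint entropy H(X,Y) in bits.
2.3943 bits

H(X,Y) = -Σ_{x,y} P(x,y) log₂ P(x,y). Per-cell terms -P(x,y)·log₂P(x,y):
  X=0: 0.4644, 0.4644, 0.1858
  X=1: 0.4941, 0.4941, 0.2915
Sum of the 6 terms: H(X,Y) = 2.3943 bits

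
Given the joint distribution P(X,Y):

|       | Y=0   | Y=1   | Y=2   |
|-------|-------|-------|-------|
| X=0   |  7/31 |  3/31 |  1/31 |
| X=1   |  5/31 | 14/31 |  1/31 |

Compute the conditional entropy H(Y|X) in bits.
1.1346 bits

H(Y|X) = H(X,Y) - H(X)

H(X,Y) = -Σ_{x,y} P(x,y) log₂ P(x,y). Per-cell terms -P(x,y)·log₂P(x,y):
  X=0: 0.48477, 0.32605, 0.15981
  X=1: 0.42456, 0.51793, 0.15981
Sum of the 6 terms: H(X,Y) = 2.0729 bits

Marginal of X (row sums):
  P(X=0) = 7/31 + 3/31 + 1/31 = 11/31
  P(X=1) = 5/31 + 14/31 + 1/31 = 20/31
H(X) = -[(11/31)·log₂(11/31) + (20/31)·log₂(20/31)]
  = 0.53040 + 0.40791 = 0.9383 bits

H(Y|X) = H(X,Y) - H(X) = 2.0729 - 0.9383 = 1.1346 bits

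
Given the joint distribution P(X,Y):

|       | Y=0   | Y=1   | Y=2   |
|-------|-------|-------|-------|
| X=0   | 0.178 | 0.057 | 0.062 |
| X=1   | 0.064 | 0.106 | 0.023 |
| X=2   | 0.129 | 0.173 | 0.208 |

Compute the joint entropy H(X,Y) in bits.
2.9399 bits

H(X,Y) = -Σ_{x,y} P(x,y) log₂ P(x,y). Per-cell terms -P(x,y)·log₂P(x,y):
  X=0: 0.4432, 0.2356, 0.2487
  X=1: 0.2538, 0.3432, 0.1252
  X=2: 0.3811, 0.4379, 0.4712
Sum of the 9 terms: H(X,Y) = 2.9399 bits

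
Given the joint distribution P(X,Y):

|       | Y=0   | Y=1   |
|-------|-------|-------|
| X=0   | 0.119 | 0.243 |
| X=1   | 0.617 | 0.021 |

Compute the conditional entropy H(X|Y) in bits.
0.5756 bits

H(X|Y) = H(X,Y) - H(Y)

H(X,Y) = -Σ_{x,y} P(x,y) log₂ P(x,y). Per-cell terms -P(x,y)·log₂P(x,y):
  X=0: 0.36545, 0.49596
  X=1: 0.42984, 0.11704
Sum of the 4 terms: H(X,Y) = 1.4083 bits

Marginal of Y (column sums):
  P(Y=0) = 0.119 + 0.617 = 0.736
  P(Y=1) = 0.243 + 0.021 = 0.264
H(Y) = -[0.736·log₂(0.736) + 0.264·log₂(0.264)]
  = 0.32548 + 0.50725 = 0.8327 bits

H(X|Y) = H(X,Y) - H(Y) = 1.4083 - 0.8327 = 0.5756 bits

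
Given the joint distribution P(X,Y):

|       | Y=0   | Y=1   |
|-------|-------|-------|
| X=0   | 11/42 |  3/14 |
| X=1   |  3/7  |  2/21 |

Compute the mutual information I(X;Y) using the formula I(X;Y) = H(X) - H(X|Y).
0.0616 bits

I(X;Y) = H(X) - H(X|Y)

Marginal of X (row sums):
  P(X=0) = 11/42 + 3/14 = 10/21
  P(X=1) = 3/7 + 2/21 = 11/21
H(X) = -[(10/21)·log₂(10/21) + (11/21)·log₂(11/21)]
  = 0.5097 + 0.4887 = 0.9984 bits

Marginal of Y (column sums):
  P(Y=0) = 11/42 + 3/7 = 29/42
  P(Y=1) = 3/14 + 2/21 = 13/42
H(X|Y) = Σ_y P(y)·H(X|Y=y):
  Y=0: P(Y=0) = 29/42, P(X|Y=0) = (11/29, 18/29) → H(X|Y=0) = 0.9576
  Y=1: P(Y=1) = 13/42, P(X|Y=1) = (9/13, 4/13) → H(X|Y=1) = 0.8905
H(X|Y) = (29/42)·0.9576 + (13/42)·0.8905 = 0.9368 bits

I(X;Y) = H(X) - H(X|Y) = 0.9984 - 0.9368 = 0.0616 bits

Cross-check via I(X;Y) = H(X) + H(Y) - H(X,Y): computing H(Y) from the column sums and H(X,Y) from the 4 cells in the same way gives H(Y) = 0.8926 bits and H(X,Y) = 1.8294 bits, so
I(X;Y) = 0.9984 + 0.8926 - 1.8294 = 0.0616 bits ✓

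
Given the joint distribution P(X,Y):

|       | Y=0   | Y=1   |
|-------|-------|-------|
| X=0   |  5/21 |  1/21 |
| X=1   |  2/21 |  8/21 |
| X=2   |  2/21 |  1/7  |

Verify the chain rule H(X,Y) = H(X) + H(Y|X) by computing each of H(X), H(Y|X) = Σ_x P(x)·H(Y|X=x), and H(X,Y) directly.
H(X) = 1.5190 bits, H(Y|X) = 0.7607 bits, H(X,Y) = 2.2797 bits

Marginal of X (row sums):
  P(X=0) = 5/21 + 1/21 = 2/7
  P(X=1) = 2/21 + 8/21 = 10/21
  P(X=2) = 2/21 + 1/7 = 5/21
H(X) = -[(2/7)·log₂(2/7) + (10/21)·log₂(10/21) + (5/21)·log₂(5/21)]
  = 0.516387 + 0.509709 + 0.492950 = 1.5190 bits

H(Y|X) = Σ_x P(x)·H(Y|X=x):
  X=0: P(X=0) = 2/7, P(Y|X=0) = (5/6, 1/6) → H(Y|X=0) = 0.650022
  X=1: P(X=1) = 10/21, P(Y|X=1) = (1/5, 4/5) → H(Y|X=1) = 0.721928
  X=2: P(X=2) = 5/21, P(Y|X=2) = (2/5, 3/5) → H(Y|X=2) = 0.970951
H(Y|X) = (2/7)·0.650022 + (10/21)·0.721928 + (5/21)·0.970951 = 0.7607 bits

H(X,Y) = -Σ_{x,y} P(x,y) log₂ P(x,y). Per-cell terms -P(x,y)·log₂P(x,y):
  X=0: 0.492950, 0.209158
  X=1: 0.323078, 0.530407
  X=2: 0.323078, 0.401051
Sum of the 6 terms: H(X,Y) = 2.2797 bits

Chain rule check:
  H(X) + H(Y|X) = 1.5190 + 0.7607 = 2.2797 bits
  H(X,Y) = 2.2797 bits
✓ Chain rule verified.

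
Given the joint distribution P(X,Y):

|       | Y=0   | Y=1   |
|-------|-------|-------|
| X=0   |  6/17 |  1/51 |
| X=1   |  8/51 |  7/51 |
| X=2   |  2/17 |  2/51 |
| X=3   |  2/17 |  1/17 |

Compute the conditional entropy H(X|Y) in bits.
1.7851 bits

H(X|Y) = H(X,Y) - H(Y)

H(X,Y) = -Σ_{x,y} P(x,y) log₂ P(x,y). Per-cell terms -P(x,y)·log₂P(x,y):
  X=0: 0.5302942, 0.1112240
  X=1: 0.4192040, 0.3932450
  X=2: 0.3632309, 0.1832324
  X=3: 0.3632309, 0.2404390
Sum of the 8 terms: H(X,Y) = 2.6041004 bits

Marginal of Y (column sums):
  P(Y=0) = 6/17 + 8/51 + 2/17 + 2/17 = 38/51
  P(Y=1) = 1/51 + 7/51 + 2/51 + 1/17 = 13/51
H(Y) = -[(38/51)·log₂(38/51) + (13/51)·log₂(13/51)]
  = 0.3162925 + 0.5026630 = 0.8189555 bits

H(X|Y) = H(X,Y) - H(Y) = 2.6041004 - 0.8189555 = 1.7851 bits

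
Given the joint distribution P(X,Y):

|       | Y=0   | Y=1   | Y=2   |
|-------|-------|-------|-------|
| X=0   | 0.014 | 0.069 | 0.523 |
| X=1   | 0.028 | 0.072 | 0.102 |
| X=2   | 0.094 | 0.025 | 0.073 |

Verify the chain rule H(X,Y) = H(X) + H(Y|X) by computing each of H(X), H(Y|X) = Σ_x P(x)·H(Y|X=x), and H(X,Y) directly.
H(X) = 1.3611 bits, H(Y|X) = 0.9633 bits, H(X,Y) = 2.3244 bits

Marginal of X (row sums):
  P(X=0) = 0.014 + 0.069 + 0.523 = 0.606
  P(X=1) = 0.028 + 0.072 + 0.102 = 0.202
  P(X=2) = 0.094 + 0.025 + 0.073 = 0.192
H(X) = -[0.606·log₂(0.606) + 0.202·log₂(0.202) + 0.192·log₂(0.192)]
  = 0.4379 + 0.4661 + 0.4571 = 1.3611 bits

H(Y|X) = Σ_x P(x)·H(Y|X=x):
  X=0: P(X=0) = 0.606, P(Y|X=0) = (7/303, 23/202, 523/606) → H(Y|X=0) = 0.6659
  X=1: P(X=1) = 0.202, P(Y|X=1) = (14/101, 36/101, 51/101) → H(Y|X=1) = 1.4234
  X=2: P(X=2) = 0.192, P(Y|X=2) = (47/96, 25/192, 73/192) → H(Y|X=2) = 1.4179
H(Y|X) = 0.606·0.6659 + 0.202·1.4234 + 0.192·1.4179 = 0.9633 bits

H(X,Y) = -Σ_{x,y} P(x,y) log₂ P(x,y). Per-cell terms -P(x,y)·log₂P(x,y):
  X=0: 0.0862, 0.2662, 0.4891
  X=1: 0.1444, 0.2733, 0.3359
  X=2: 0.3207, 0.1330, 0.2756
Sum of the 9 terms: H(X,Y) = 2.3244 bits

Chain rule check:
  H(X) + H(Y|X) = 1.3611 + 0.9633 = 2.3244 bits
  H(X,Y) = 2.3244 bits
✓ Chain rule verified.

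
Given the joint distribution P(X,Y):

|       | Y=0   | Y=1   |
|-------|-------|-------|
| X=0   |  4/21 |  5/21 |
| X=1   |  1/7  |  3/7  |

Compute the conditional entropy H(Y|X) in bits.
0.8883 bits

H(Y|X) = H(X,Y) - H(X)

H(X,Y) = -Σ_{x,y} P(x,y) log₂ P(x,y). Per-cell terms -P(x,y)·log₂P(x,y):
  X=0: 0.45568, 0.49295
  X=1: 0.40105, 0.52388
Sum of the 4 terms: H(X,Y) = 1.87356 bits

Marginal of X (row sums):
  P(X=0) = 4/21 + 5/21 = 3/7
  P(X=1) = 1/7 + 3/7 = 4/7
H(X) = -[(3/7)·log₂(3/7) + (4/7)·log₂(4/7)]
  = 0.52388 + 0.46135 = 0.98523 bits

H(Y|X) = H(X,Y) - H(X) = 1.87356 - 0.98523 = 0.8883 bits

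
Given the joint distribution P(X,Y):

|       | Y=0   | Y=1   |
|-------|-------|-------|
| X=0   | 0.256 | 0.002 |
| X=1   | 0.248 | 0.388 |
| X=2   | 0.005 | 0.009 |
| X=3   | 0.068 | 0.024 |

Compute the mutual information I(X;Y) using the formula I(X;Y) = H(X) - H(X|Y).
0.2630 bits

I(X;Y) = H(X) - H(X|Y)

Marginal of X (row sums):
  P(X=0) = 0.256 + 0.002 = 0.258
  P(X=1) = 0.248 + 0.388 = 0.636
  P(X=2) = 0.005 + 0.009 = 0.014
  P(X=3) = 0.068 + 0.024 = 0.092
H(X) = -[0.258·log₂(0.258) + 0.636·log₂(0.636) + 0.014·log₂(0.014) + 0.092·log₂(0.092)]
  = 0.504276 + 0.415245 + 0.086218 + 0.316684 = 1.32242 bits

Marginal of Y (column sums):
  P(Y=0) = 0.256 + 0.248 + 0.005 + 0.068 = 0.577
  P(Y=1) = 0.002 + 0.388 + 0.009 + 0.024 = 0.423
H(X|Y) = Σ_y P(y)·H(X|Y=y):
  Y=0: P(Y=0) = 0.577, P(X|Y=0) = (256/577, 248/577, 5/577, 68/577) → H(X|Y=0) = 1.466712
  Y=1: P(Y=1) = 0.423, P(X|Y=1) = (2/423, 388/423, 1/47, 8/141) → H(X|Y=1) = 0.503865
H(X|Y) = 0.577·1.466712 + 0.423·0.503865 = 1.05943 bits

I(X;Y) = H(X) - H(X|Y) = 1.32242 - 1.05943 = 0.2630 bits

Cross-check via I(X;Y) = H(X) + H(Y) - H(X,Y): computing H(Y) from the column sums and H(X,Y) from the 8 cells in the same way gives H(Y) = 0.98282 bits and H(X,Y) = 2.04225 bits, so
I(X;Y) = 1.32242 + 0.98282 - 2.04225 = 0.2630 bits ✓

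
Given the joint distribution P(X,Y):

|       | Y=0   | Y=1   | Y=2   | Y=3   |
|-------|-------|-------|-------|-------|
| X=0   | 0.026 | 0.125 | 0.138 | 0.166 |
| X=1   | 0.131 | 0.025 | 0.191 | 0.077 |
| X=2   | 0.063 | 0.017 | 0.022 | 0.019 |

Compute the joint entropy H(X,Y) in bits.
3.1754 bits

H(X,Y) = -Σ_{x,y} P(x,y) log₂ P(x,y). Per-cell terms -P(x,y)·log₂P(x,y):
  X=0: 0.13690, 0.37500, 0.39430, 0.43006
  X=1: 0.38414, 0.13305, 0.45618, 0.28482
  X=2: 0.25128, 0.09993, 0.12114, 0.10864
Sum of the 12 terms: H(X,Y) = 3.1754 bits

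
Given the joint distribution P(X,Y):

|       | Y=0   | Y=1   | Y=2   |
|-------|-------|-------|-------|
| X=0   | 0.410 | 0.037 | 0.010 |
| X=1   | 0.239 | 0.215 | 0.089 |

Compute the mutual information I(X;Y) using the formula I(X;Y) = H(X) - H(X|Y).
0.1801 bits

I(X;Y) = H(X) - H(X|Y)

Marginal of X (row sums):
  P(X=0) = 0.410 + 0.037 + 0.010 = 0.457
  P(X=1) = 0.239 + 0.215 + 0.089 = 0.543
H(X) = -[0.457·log₂(0.457) + 0.543·log₂(0.543)]
  = 0.516288 + 0.478370 = 0.99466 bits

Marginal of Y (column sums):
  P(Y=0) = 0.410 + 0.239 = 0.649
  P(Y=1) = 0.037 + 0.215 = 0.252
  P(Y=2) = 0.010 + 0.089 = 0.099
H(X|Y) = Σ_y P(y)·H(X|Y=y):
  Y=0: P(Y=0) = 0.649, P(X|Y=0) = (410/649, 239/649) → H(X|Y=0) = 0.949326
  Y=1: P(Y=1) = 0.252, P(X|Y=1) = (37/252, 215/252) → H(X|Y=1) = 0.601839
  Y=2: P(Y=2) = 0.099, P(X|Y=2) = (10/99, 89/99) → H(X|Y=2) = 0.472189
H(X|Y) = 0.649·0.949326 + 0.252·0.601839 + 0.099·0.472189 = 0.81452 bits

I(X;Y) = H(X) - H(X|Y) = 0.99466 - 0.81452 = 0.1801 bits

Cross-check via I(X;Y) = H(X) + H(Y) - H(X,Y): computing H(Y) from the column sums and H(X,Y) from the 6 cells in the same way gives H(Y) = 1.23620 bits and H(X,Y) = 2.05072 bits, so
I(X;Y) = 0.99466 + 1.23620 - 2.05072 = 0.1801 bits ✓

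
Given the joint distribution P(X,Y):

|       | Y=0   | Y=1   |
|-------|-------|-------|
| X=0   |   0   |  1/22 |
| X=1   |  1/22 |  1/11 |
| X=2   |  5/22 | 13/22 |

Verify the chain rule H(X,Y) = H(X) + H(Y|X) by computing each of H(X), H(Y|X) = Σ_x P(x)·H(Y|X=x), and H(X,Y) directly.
H(X) = 0.8315 bits, H(Y|X) = 0.8226 bits, H(X,Y) = 1.6542 bits

Marginal of X (row sums):
  P(X=0) = 0 + 1/22 = 1/22
  P(X=1) = 1/22 + 1/11 = 3/22
  P(X=2) = 5/22 + 13/22 = 9/11
H(X) = -[(1/22)·log₂(1/22) + (3/22)·log₂(3/22) + (9/11)·log₂(9/11)]
  = 0.20270 + 0.39197 + 0.23687 = 0.8315 bits

H(Y|X) = Σ_x P(x)·H(Y|X=x):
  X=0: P(X=0) = 1/22, P(Y|X=0) = (0, 1) → H(Y|X=0) = 0.00000
  X=1: P(X=1) = 3/22, P(Y|X=1) = (1/3, 2/3) → H(Y|X=1) = 0.91830
  X=2: P(X=2) = 9/11, P(Y|X=2) = (5/18, 13/18) → H(Y|X=2) = 0.85241
H(Y|X) = (1/22)·0.00000 + (3/22)·0.91830 + (9/11)·0.85241 = 0.8226 bits

H(X,Y) = -Σ_{x,y} P(x,y) log₂ P(x,y). Per-cell terms -P(x,y)·log₂P(x,y):
  X=0: 0.00000, 0.20270
  X=1: 0.20270, 0.31449
  X=2: 0.48580, 0.44850
  (cells with P = 0 contribute 0)
Sum of the 6 terms: H(X,Y) = 1.6542 bits

Chain rule check:
  H(X) + H(Y|X) = 0.8315 + 0.8226 = 1.6541 bits
  H(X,Y) = 1.6542 bits
✓ Chain rule verified (Δ = 0.0001 is 4-dp rounding noise: each of the three values was rounded independently).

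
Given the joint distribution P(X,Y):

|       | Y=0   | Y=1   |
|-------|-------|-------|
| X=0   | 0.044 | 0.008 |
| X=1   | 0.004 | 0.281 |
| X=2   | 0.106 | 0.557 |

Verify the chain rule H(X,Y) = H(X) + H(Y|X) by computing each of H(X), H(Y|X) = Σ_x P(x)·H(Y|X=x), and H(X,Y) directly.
H(X) = 1.1310 bits, H(Y|X) = 0.4829 bits, H(X,Y) = 1.6139 bits

Marginal of X (row sums):
  P(X=0) = 0.044 + 0.008 = 0.052
  P(X=1) = 0.004 + 0.281 = 0.285
  P(X=2) = 0.106 + 0.557 = 0.663
H(X) = -[0.052·log₂(0.052) + 0.285·log₂(0.285) + 0.663·log₂(0.663)]
  = 0.2218 + 0.5161 + 0.3931 = 1.1310 bits

H(Y|X) = Σ_x P(x)·H(Y|X=x):
  X=0: P(X=0) = 0.052, P(Y|X=0) = (11/13, 2/13) → H(Y|X=0) = 0.6194
  X=1: P(X=1) = 0.285, P(Y|X=1) = (4/285, 281/285) → H(Y|X=1) = 0.1065
  X=2: P(X=2) = 0.663, P(Y|X=2) = (106/663, 557/663) → H(Y|X=2) = 0.6340
H(Y|X) = 0.052·0.6194 + 0.285·0.1065 + 0.663·0.6340 = 0.4829 bits

H(X,Y) = -Σ_{x,y} P(x,y) log₂ P(x,y). Per-cell terms -P(x,y)·log₂P(x,y):
  X=0: 0.1983, 0.0557
  X=1: 0.0319, 0.5146
  X=2: 0.3432, 0.4702
Sum of the 6 terms: H(X,Y) = 1.6139 bits

Chain rule check:
  H(X) + H(Y|X) = 1.1310 + 0.4829 = 1.6139 bits
  H(X,Y) = 1.6139 bits
✓ Chain rule verified.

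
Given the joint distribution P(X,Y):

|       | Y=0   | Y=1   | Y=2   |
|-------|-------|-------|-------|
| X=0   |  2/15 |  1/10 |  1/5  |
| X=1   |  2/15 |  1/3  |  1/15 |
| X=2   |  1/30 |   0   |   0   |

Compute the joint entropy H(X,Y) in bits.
2.5241 bits

H(X,Y) = -Σ_{x,y} P(x,y) log₂ P(x,y). Per-cell terms -P(x,y)·log₂P(x,y):
  X=0: 0.38759, 0.33219, 0.46439
  X=1: 0.38759, 0.52832, 0.26046
  X=2: 0.16356, 0.00000, 0.00000
  (cells with P = 0 contribute 0)
Sum of the 9 terms: H(X,Y) = 2.5241 bits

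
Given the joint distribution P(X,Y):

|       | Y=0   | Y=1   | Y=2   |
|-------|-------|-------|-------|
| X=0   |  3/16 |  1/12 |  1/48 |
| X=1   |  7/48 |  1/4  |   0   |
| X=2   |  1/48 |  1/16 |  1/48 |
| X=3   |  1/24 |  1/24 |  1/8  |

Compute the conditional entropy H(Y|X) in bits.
1.1537 bits

H(Y|X) = H(X,Y) - H(X)

H(X,Y) = -Σ_{x,y} P(x,y) log₂ P(x,y). Per-cell terms -P(x,y)·log₂P(x,y):
  X=0: 0.4528, 0.2987, 0.1164
  X=1: 0.4051, 0.5000, 0.0000
  X=2: 0.1164, 0.2500, 0.1164
  X=3: 0.1910, 0.1910, 0.3750
  (cells with P = 0 contribute 0)
Sum of the 12 terms: H(X,Y) = 3.0128 bits

Marginal of X (row sums):
  P(X=0) = 3/16 + 1/12 + 1/48 = 7/24
  P(X=1) = 7/48 + 1/4 + 0 = 19/48
  P(X=2) = 1/48 + 1/16 + 1/48 = 5/48
  P(X=3) = 1/24 + 1/24 + 1/8 = 5/24
H(X) = -[(7/24)·log₂(7/24) + (19/48)·log₂(19/48) + (5/48)·log₂(5/48) + (5/24)·log₂(5/24)]
  = 0.5185 + 0.5292 + 0.3399 + 0.4715 = 1.8591 bits

H(Y|X) = H(X,Y) - H(X) = 3.0128 - 1.8591 = 1.1537 bits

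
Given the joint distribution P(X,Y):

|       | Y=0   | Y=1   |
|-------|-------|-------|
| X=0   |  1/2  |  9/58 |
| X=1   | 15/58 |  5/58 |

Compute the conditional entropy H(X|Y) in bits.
0.9292 bits

H(X|Y) = H(X,Y) - H(Y)

H(X,Y) = -Σ_{x,y} P(x,y) log₂ P(x,y). Per-cell terms -P(x,y)·log₂P(x,y):
  X=0: 0.5000, 0.4171
  X=1: 0.5046, 0.3048
Sum of the 4 terms: H(X,Y) = 1.7265 bits

Marginal of Y (column sums):
  P(Y=0) = 1/2 + 15/58 = 22/29
  P(Y=1) = 9/58 + 5/58 = 7/29
H(Y) = -[(22/29)·log₂(22/29) + (7/29)·log₂(7/29)]
  = 0.3023 + 0.4950 = 0.7973 bits

H(X|Y) = H(X,Y) - H(Y) = 1.7265 - 0.7973 = 0.9292 bits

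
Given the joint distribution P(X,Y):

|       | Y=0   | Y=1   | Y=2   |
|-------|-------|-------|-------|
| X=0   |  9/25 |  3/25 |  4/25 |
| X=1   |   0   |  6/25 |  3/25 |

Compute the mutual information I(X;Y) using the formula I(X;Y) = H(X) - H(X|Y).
0.3362 bits

I(X;Y) = H(X) - H(X|Y)

Marginal of X (row sums):
  P(X=0) = 9/25 + 3/25 + 4/25 = 16/25
  P(X=1) = 0 + 6/25 + 3/25 = 9/25
H(X) = -[(16/25)·log₂(16/25) + (9/25)·log₂(9/25)]
  = 0.412068 + 0.530615 = 0.94268 bits

Marginal of Y (column sums):
  P(Y=0) = 9/25 + 0 = 9/25
  P(Y=1) = 3/25 + 6/25 = 9/25
  P(Y=2) = 4/25 + 3/25 = 7/25
H(X|Y) = Σ_y P(y)·H(X|Y=y):
  Y=0: P(Y=0) = 9/25, P(X|Y=0) = (1, 0) → H(X|Y=0) = 0.000000
  Y=1: P(Y=1) = 9/25, P(X|Y=1) = (1/3, 2/3) → H(X|Y=1) = 0.918296
  Y=2: P(Y=2) = 7/25, P(X|Y=2) = (4/7, 3/7) → H(X|Y=2) = 0.985228
H(X|Y) = (9/25)·0.000000 + (9/25)·0.918296 + (7/25)·0.985228 = 0.60645 bits

I(X;Y) = H(X) - H(X|Y) = 0.94268 - 0.60645 = 0.3362 bits

Cross-check via I(X;Y) = H(X) + H(Y) - H(X,Y): computing H(Y) from the column sums and H(X,Y) from the 6 cells in the same way gives H(Y) = 1.57545 bits and H(X,Y) = 2.18190 bits, so
I(X;Y) = 0.94268 + 1.57545 - 2.18190 = 0.3362 bits ✓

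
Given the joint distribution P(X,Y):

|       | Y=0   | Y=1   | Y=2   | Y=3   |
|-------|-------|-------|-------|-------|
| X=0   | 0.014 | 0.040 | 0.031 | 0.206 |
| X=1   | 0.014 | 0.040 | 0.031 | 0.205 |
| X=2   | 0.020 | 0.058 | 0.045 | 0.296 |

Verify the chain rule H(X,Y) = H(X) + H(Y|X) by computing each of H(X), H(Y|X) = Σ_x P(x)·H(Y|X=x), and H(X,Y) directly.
H(X) = 1.5620 bits, H(Y|X) = 1.3032 bits, H(X,Y) = 2.8652 bits

Marginal of X (row sums):
  P(X=0) = 0.014 + 0.040 + 0.031 + 0.206 = 0.291
  P(X=1) = 0.014 + 0.040 + 0.031 + 0.205 = 0.290
  P(X=2) = 0.020 + 0.058 + 0.045 + 0.296 = 0.419
H(X) = -[0.291·log₂(0.291) + 0.290·log₂(0.290) + 0.419·log₂(0.419)]
  = 0.51824 + 0.51790 + 0.52584 = 1.5620 bits

H(Y|X) = Σ_x P(x)·H(Y|X=x):
  X=0: P(X=0) = 0.291, P(Y|X=0) = (14/291, 40/291, 31/291, 206/291) → H(Y|X=0) = 1.30110
  X=1: P(X=1) = 0.290, P(Y|X=1) = (7/145, 4/29, 31/290, 41/58) → H(Y|X=1) = 1.30386
  X=2: P(X=2) = 0.419, P(Y|X=2) = (20/419, 58/419, 45/419, 296/419) → H(Y|X=2) = 1.30428
H(Y|X) = 0.291·1.30110 + 0.290·1.30386 + 0.419·1.30428 = 1.3032 bits

H(X,Y) = -Σ_{x,y} P(x,y) log₂ P(x,y). Per-cell terms -P(x,y)·log₂P(x,y):
  X=0: 0.08622, 0.18575, 0.15536, 0.46953
  X=1: 0.08622, 0.18575, 0.15536, 0.46869
  X=2: 0.11288, 0.23825, 0.20133, 0.51987
Sum of the 12 terms: H(X,Y) = 2.8652 bits

Chain rule check:
  H(X) + H(Y|X) = 1.5620 + 1.3032 = 2.8652 bits
  H(X,Y) = 2.8652 bits
✓ Chain rule verified.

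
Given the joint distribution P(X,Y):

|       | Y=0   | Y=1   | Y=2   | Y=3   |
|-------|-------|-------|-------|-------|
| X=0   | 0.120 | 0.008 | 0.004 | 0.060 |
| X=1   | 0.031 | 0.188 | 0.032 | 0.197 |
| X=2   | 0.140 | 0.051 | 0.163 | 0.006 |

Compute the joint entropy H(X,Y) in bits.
3.0144 bits

H(X,Y) = -Σ_{x,y} P(x,y) log₂ P(x,y). Per-cell terms -P(x,y)·log₂P(x,y):
  X=0: 0.36707, 0.05573, 0.03186, 0.24353
  X=1: 0.15536, 0.45330, 0.15891, 0.46172
  X=2: 0.39711, 0.21896, 0.42658, 0.04428
Sum of the 12 terms: H(X,Y) = 3.0144 bits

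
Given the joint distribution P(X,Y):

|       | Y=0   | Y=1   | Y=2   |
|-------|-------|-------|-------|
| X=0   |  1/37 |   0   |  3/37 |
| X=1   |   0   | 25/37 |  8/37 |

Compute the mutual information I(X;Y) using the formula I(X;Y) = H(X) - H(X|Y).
0.2429 bits

I(X;Y) = H(X) - H(X|Y)

Marginal of X (row sums):
  P(X=0) = 1/37 + 0 + 3/37 = 4/37
  P(X=1) = 0 + 25/37 + 8/37 = 33/37
H(X) = -[(4/37)·log₂(4/37) + (33/37)·log₂(33/37)]
  = 0.346968 + 0.147215 = 0.49418 bits

Marginal of Y (column sums):
  P(Y=0) = 1/37 + 0 = 1/37
  P(Y=1) = 0 + 25/37 = 25/37
  P(Y=2) = 3/37 + 8/37 = 11/37
H(X|Y) = Σ_y P(y)·H(X|Y=y):
  Y=0: P(Y=0) = 1/37, P(X|Y=0) = (1, 0) → H(X|Y=0) = 0.000000
  Y=1: P(Y=1) = 25/37, P(X|Y=1) = (0, 1) → H(X|Y=1) = 0.000000
  Y=2: P(Y=2) = 11/37, P(X|Y=2) = (3/11, 8/11) → H(X|Y=2) = 0.845351
H(X|Y) = (1/37)·0.000000 + (25/37)·0.000000 + (11/37)·0.845351 = 0.25132 bits

I(X;Y) = H(X) - H(X|Y) = 0.49418 - 0.25132 = 0.2429 bits

Cross-check via I(X;Y) = H(X) + H(Y) - H(X,Y): computing H(Y) from the column sums and H(X,Y) from the 6 cells in the same way gives H(Y) = 1.04323 bits and H(X,Y) = 1.29455 bits, so
I(X;Y) = 0.49418 + 1.04323 - 1.29455 = 0.2429 bits ✓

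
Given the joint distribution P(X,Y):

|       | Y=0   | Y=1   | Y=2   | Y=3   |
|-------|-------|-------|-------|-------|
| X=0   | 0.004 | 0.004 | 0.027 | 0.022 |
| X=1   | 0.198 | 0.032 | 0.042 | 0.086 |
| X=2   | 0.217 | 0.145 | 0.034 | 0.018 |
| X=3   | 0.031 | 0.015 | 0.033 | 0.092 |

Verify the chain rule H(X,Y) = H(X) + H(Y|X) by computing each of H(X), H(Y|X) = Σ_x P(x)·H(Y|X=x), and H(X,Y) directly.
H(X) = 1.7285 bits, H(Y|X) = 1.5928 bits, H(X,Y) = 3.3214 bits

Marginal of X (row sums):
  P(X=0) = 0.004 + 0.004 + 0.027 + 0.022 = 0.057
  P(X=1) = 0.198 + 0.032 + 0.042 + 0.086 = 0.358
  P(X=2) = 0.217 + 0.145 + 0.034 + 0.018 = 0.414
  P(X=3) = 0.031 + 0.015 + 0.033 + 0.092 = 0.171
H(X) = -[0.057·log₂(0.057) + 0.358·log₂(0.358) + 0.414·log₂(0.414) + 0.171·log₂(0.171)]
  = 0.235575 + 0.530545 + 0.526731 + 0.435696 = 1.7285 bits

H(Y|X) = Σ_x P(x)·H(Y|X=x):
  X=0: P(X=0) = 0.057, P(Y|X=0) = (4/57, 4/57, 9/19, 22/57) → H(Y|X=0) = 1.578689
  X=1: P(X=1) = 0.358, P(Y|X=1) = (99/179, 16/179, 21/179, 43/179) → H(Y|X=1) = 1.640942
  X=2: P(X=2) = 0.414, P(Y|X=2) = (217/414, 145/414, 17/207, 1/23) → H(Y|X=2) = 1.511420
  X=3: P(X=3) = 0.171, P(Y|X=3) = (31/171, 5/57, 11/57, 92/171) → H(Y|X=3) = 1.693781
H(Y|X) = 0.057·1.578689 + 0.358·1.640942 + 0.414·1.511420 + 0.171·1.693781 = 1.5928 bits

H(X,Y) = -Σ_{x,y} P(x,y) log₂ P(x,y). Per-cell terms -P(x,y)·log₂P(x,y):
  X=0: 0.031863, 0.031863, 0.140694, 0.121140
  X=1: 0.462613, 0.158905, 0.192086, 0.304399
  X=2: 0.478319, 0.403952, 0.165863, 0.104325
  X=3: 0.155359, 0.090883, 0.162406, 0.316684
Sum of the 16 terms: H(X,Y) = 3.3214 bits

Chain rule check:
  H(X) + H(Y|X) = 1.7285 + 1.5928 = 3.3213 bits
  H(X,Y) = 3.3214 bits
✓ Chain rule verified (Δ = 0.0001 is 4-dp rounding noise: each of the three values was rounded independently).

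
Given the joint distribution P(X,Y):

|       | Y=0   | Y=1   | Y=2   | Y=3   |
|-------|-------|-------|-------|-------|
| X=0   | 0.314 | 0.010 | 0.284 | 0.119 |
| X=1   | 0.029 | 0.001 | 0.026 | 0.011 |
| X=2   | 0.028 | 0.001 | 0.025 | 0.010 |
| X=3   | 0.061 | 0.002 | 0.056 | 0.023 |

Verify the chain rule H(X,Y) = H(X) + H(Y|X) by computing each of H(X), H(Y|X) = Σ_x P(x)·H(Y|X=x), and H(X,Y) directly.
H(X) = 1.2494 bits, H(Y|X) = 1.5656 bits, H(X,Y) = 2.8149 bits

Marginal of X (row sums):
  P(X=0) = 0.314 + 0.010 + 0.284 + 0.119 = 0.727
  P(X=1) = 0.029 + 0.001 + 0.026 + 0.011 = 0.067
  P(X=2) = 0.028 + 0.001 + 0.025 + 0.010 = 0.064
  P(X=3) = 0.061 + 0.002 + 0.056 + 0.023 = 0.142
H(X) = -[0.727·log₂(0.727) + 0.067·log₂(0.067) + 0.064·log₂(0.064) + 0.142·log₂(0.142)]
  = 0.334400 + 0.261280 + 0.253810 + 0.399877 = 1.2494 bits

H(Y|X) = Σ_x P(x)·H(Y|X=x):
  X=0: P(X=0) = 0.727, P(Y|X=0) = (314/727, 10/727, 284/727, 119/727) → H(Y|X=0) = 1.565314
  X=1: P(X=1) = 0.067, P(Y|X=1) = (29/67, 1/67, 26/67, 11/67) → H(Y|X=1) = 1.571363
  X=2: P(X=2) = 0.064, P(Y|X=2) = (7/16, 1/64, 25/64, 5/32) → H(Y|X=2) = 1.563725
  X=3: P(X=3) = 0.142, P(Y|X=3) = (61/142, 1/71, 28/71, 23/142) → H(Y|X=3) = 1.565037
H(Y|X) = 0.727·1.565314 + 0.067·1.571363 + 0.064·1.563725 + 0.142·1.565037 = 1.5656 bits

H(X,Y) = -Σ_{x,y} P(x,y) log₂ P(x,y). Per-cell terms -P(x,y)·log₂P(x,y):
  X=0: 0.524745, 0.066439, 0.515755, 0.365445
  X=1: 0.148126, 0.009966, 0.136899, 0.071570
  X=2: 0.144436, 0.009966, 0.133048, 0.066439
  X=3: 0.246138, 0.017932, 0.232872, 0.125171
Sum of the 16 terms: H(X,Y) = 2.8149 bits

Chain rule check:
  H(X) + H(Y|X) = 1.2494 + 1.5656 = 2.8150 bits
  H(X,Y) = 2.8149 bits
✓ Chain rule verified (Δ = 0.0001 is 4-dp rounding noise: each of the three values was rounded independently).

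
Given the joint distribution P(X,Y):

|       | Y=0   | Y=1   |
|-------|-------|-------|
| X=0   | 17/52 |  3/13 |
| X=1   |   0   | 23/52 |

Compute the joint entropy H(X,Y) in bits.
1.5360 bits

H(X,Y) = -Σ_{x,y} P(x,y) log₂ P(x,y). Per-cell terms -P(x,y)·log₂P(x,y):
  X=0: 0.5273, 0.4882
  X=1: 0.0000, 0.5205
  (cells with P = 0 contribute 0)
Sum of the 4 terms: H(X,Y) = 1.5360 bits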